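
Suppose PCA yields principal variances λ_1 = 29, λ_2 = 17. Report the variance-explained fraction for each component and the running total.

Step 1 — total variance = trace(Sigma) = Σ λ_i = 29 + 17 = 46.

Step 2 — fraction explained by component i = λ_i / Σ λ:
  PC1: 29/46 = 0.6304
  PC2: 17/46 = 0.3696

Step 3 — cumulative fraction after k components = (λ_1 + ... + λ_k) / Σ λ:
  k = 1: 29/46 = 0.6304
  k = 2: (29 + 17)/46 = 46/46 = 1

Summary (fraction, with percent):

explained: PC1 0.6304 (63.04%), PC2 0.3696 (36.96%);  cumulative: 0.6304, 1


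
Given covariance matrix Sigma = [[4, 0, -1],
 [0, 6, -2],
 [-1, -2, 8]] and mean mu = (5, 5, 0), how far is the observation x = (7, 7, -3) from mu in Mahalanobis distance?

Step 1 — centre the observation: (x - mu) = (2, 2, -3).

Step 2 — invert Sigma (cofactor / det for 3×3, or solve directly):
  Sigma^{-1} = [[0.2588, 0.0118, 0.0353],
 [0.0118, 0.1824, 0.0471],
 [0.0353, 0.0471, 0.1412]].

Step 3 — form the quadratic (x - mu)^T · Sigma^{-1} · (x - mu):
  Sigma^{-1} · (x - mu) = (0.4353, 0.2471, -0.2588).
  (x - mu)^T · [Sigma^{-1} · (x - mu)] = (2)·(0.4353) + (2)·(0.2471) + (-3)·(-0.2588) = 2.1412.

Step 4 — take square root: d = √(2.1412) ≈ 1.4633.

d(x, mu) = √(2.1412) ≈ 1.4633


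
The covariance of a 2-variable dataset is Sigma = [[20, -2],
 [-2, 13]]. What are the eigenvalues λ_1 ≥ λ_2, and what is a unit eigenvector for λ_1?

Step 1 — characteristic polynomial of 2×2 Sigma:
  det(Sigma - λI) = λ² - trace · λ + det = 0.
  trace = 20 + 13 = 33, det = 20·13 - (-2)² = 256.
Step 2 — discriminant:
  Δ = trace² - 4·det = 1089 - 1024 = 65.
Step 3 — eigenvalues:
  λ = (trace ± √Δ)/2 = (33 ± 8.0623)/2,
  λ_1 = 20.5311,  λ_2 = 12.4689.

Step 4 — unit eigenvector for λ_1: solve (Sigma - λ_1 I)v = 0. First row:
  (20 - 20.5311)·v_x + (-2)·v_y = 0, i.e. (-0.5311)·v_x + (-2)·v_y = 0,
  so v ∝ (b, λ_1 - a) = (-2, 0.5311); multiply by -1 so the first entry is positive: u = (2, -0.5311).
  ||u|| = √((2)² + (-0.5311)²) = √(4.2821) ≈ 2.0693,
  v_1 = u/||u|| ≈ (0.9665, -0.2567) (||v_1|| = 1).

λ_1 = 20.5311,  λ_2 = 12.4689;  v_1 ≈ (0.9665, -0.2567)


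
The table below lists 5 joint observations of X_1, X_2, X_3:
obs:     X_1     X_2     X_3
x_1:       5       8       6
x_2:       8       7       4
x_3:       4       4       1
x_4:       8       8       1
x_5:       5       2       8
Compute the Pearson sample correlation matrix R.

Step 1 — column means:
  mean(X_1) = (5 + 8 + 4 + 8 + 5) / 5 = 30/5 = 6
  mean(X_2) = (8 + 7 + 4 + 8 + 2) / 5 = 29/5 = 5.8
  mean(X_3) = (6 + 4 + 1 + 1 + 8) / 5 = 20/5 = 4

Step 2 — sample variances and covariances s[i,j] = (1/(n-1)) · Σ_k (x_{k,i} - mean_i) · (x_{k,j} - mean_j), with n-1 = 4:
  s[X_1,X_1] = ((-1)·(-1) + (2)·(2) + (-2)·(-2) + (2)·(2) + (-1)·(-1)) / 4 = 14/4 = 3.5
  s[X_1,X_2] = ((-1)·(2.2) + (2)·(1.2) + (-2)·(-1.8) + (2)·(2.2) + (-1)·(-3.8)) / 4 = 12/4 = 3
  s[X_1,X_3] = ((-1)·(2) + (2)·(0) + (-2)·(-3) + (2)·(-3) + (-1)·(4)) / 4 = -6/4 = -1.5
  s[X_2,X_2] = ((2.2)·(2.2) + (1.2)·(1.2) + (-1.8)·(-1.8) + (2.2)·(2.2) + (-3.8)·(-3.8)) / 4 = 28.8/4 = 7.2
  s[X_2,X_3] = ((2.2)·(2) + (1.2)·(0) + (-1.8)·(-3) + (2.2)·(-3) + (-3.8)·(4)) / 4 = -12/4 = -3
  s[X_3,X_3] = ((2)·(2) + (0)·(0) + (-3)·(-3) + (-3)·(-3) + (4)·(4)) / 4 = 38/4 = 9.5
  Sample standard deviations s_i = √(s[i,i]):
  s(X_1) = √(3.5) = 1.8708
  s(X_2) = √(7.2) = 2.6833
  s(X_3) = √(9.5) = 3.0822

Step 3 — r_{ij} = s_{ij} / (s_i · s_j):
  r[X_1,X_1] = 1 (diagonal).
  r[X_1,X_2] = 3 / (1.8708 · 2.6833) = 3 / 5.02 = 0.5976
  r[X_1,X_3] = -1.5 / (1.8708 · 3.0822) = -1.5 / 5.7663 = -0.2601
  r[X_2,X_2] = 1 (diagonal).
  r[X_2,X_3] = -3 / (2.6833 · 3.0822) = -3 / 8.2704 = -0.3627
  r[X_3,X_3] = 1 (diagonal).

R is symmetric with unit diagonal. Assembling:

R = [[1, 0.5976, -0.2601],
 [0.5976, 1, -0.3627],
 [-0.2601, -0.3627, 1]]


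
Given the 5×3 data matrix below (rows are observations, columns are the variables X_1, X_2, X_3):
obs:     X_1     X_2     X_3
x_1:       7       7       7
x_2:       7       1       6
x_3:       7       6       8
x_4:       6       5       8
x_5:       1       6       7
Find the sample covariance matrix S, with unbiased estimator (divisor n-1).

Step 1 — column means:
  mean(X_1) = (7 + 7 + 7 + 6 + 1) / 5 = 28/5 = 5.6
  mean(X_2) = (7 + 1 + 6 + 5 + 6) / 5 = 25/5 = 5
  mean(X_3) = (7 + 6 + 8 + 8 + 7) / 5 = 36/5 = 7.2

Step 2 — sample covariance S[i,j] = (1/(n-1)) · Σ_k (x_{k,i} - mean_i) · (x_{k,j} - mean_j), with n-1 = 4.
  S[X_1,X_1] = ((1.4)·(1.4) + (1.4)·(1.4) + (1.4)·(1.4) + (0.4)·(0.4) + (-4.6)·(-4.6)) / 4 = 27.2/4 = 6.8
  S[X_1,X_2] = ((1.4)·(2) + (1.4)·(-4) + (1.4)·(1) + (0.4)·(0) + (-4.6)·(1)) / 4 = -6/4 = -1.5
  S[X_1,X_3] = ((1.4)·(-0.2) + (1.4)·(-1.2) + (1.4)·(0.8) + (0.4)·(0.8) + (-4.6)·(-0.2)) / 4 = 0.4/4 = 0.1
  S[X_2,X_2] = ((2)·(2) + (-4)·(-4) + (1)·(1) + (0)·(0) + (1)·(1)) / 4 = 22/4 = 5.5
  S[X_2,X_3] = ((2)·(-0.2) + (-4)·(-1.2) + (1)·(0.8) + (0)·(0.8) + (1)·(-0.2)) / 4 = 5/4 = 1.25
  S[X_3,X_3] = ((-0.2)·(-0.2) + (-1.2)·(-1.2) + (0.8)·(0.8) + (0.8)·(0.8) + (-0.2)·(-0.2)) / 4 = 2.8/4 = 0.7

S is symmetric (S[j,i] = S[i,j]). Assembling:

S = [[6.8, -1.5, 0.1],
 [-1.5, 5.5, 1.25],
 [0.1, 1.25, 0.7]]


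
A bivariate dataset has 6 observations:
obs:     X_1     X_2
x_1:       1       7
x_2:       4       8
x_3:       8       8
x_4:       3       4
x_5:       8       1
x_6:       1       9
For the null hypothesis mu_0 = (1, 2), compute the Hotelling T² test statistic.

Step 1 — sample mean vector:
  mean(X_1) = (1 + 4 + 8 + 3 + 8 + 1) / 6 = 25/6 = 4.1667
  mean(X_2) = (7 + 8 + 8 + 4 + 1 + 9) / 6 = 37/6 = 6.1667
  x̄ = (4.1667, 6.1667),  deviation x̄ - mu_0 = (4.1667, 6.1667) - (1, 2) = (3.1667, 4.1667).

Step 2 — sample covariance matrix, S[i,j] = (1/(n-1)) · Σ_k (x_{k,i} - mean_i) · (x_{k,j} - mean_j), divisor n-1 = 5:
  S[X_1,X_1] = ((-3.1667)·(-3.1667) + (-0.1667)·(-0.1667) + (3.8333)·(3.8333) + (-1.1667)·(-1.1667) + (3.8333)·(3.8333) + (-3.1667)·(-3.1667)) / 5 = 50.8333/5 = 10.1667
  S[X_1,X_2] = ((-3.1667)·(0.8333) + (-0.1667)·(1.8333) + (3.8333)·(1.8333) + (-1.1667)·(-2.1667) + (3.8333)·(-5.1667) + (-3.1667)·(2.8333)) / 5 = -22.1667/5 = -4.4333
  S[X_2,X_2] = ((0.8333)·(0.8333) + (1.8333)·(1.8333) + (1.8333)·(1.8333) + (-2.1667)·(-2.1667) + (-5.1667)·(-5.1667) + (2.8333)·(2.8333)) / 5 = 46.8333/5 = 9.3667
  S = [[10.1667, -4.4333],
 [-4.4333, 9.3667]].

Step 3 — invert S. det(S) = 10.1667·9.3667 - (-4.4333)² = 75.5733.
  S^{-1} = (1/det) · [[d, -b], [-b, a]] = [[0.1239, 0.0587],
 [0.0587, 0.1345]].

Step 4 — quadratic form (x̄ - mu_0)^T · S^{-1} · (x̄ - mu_0):
  S^{-1} · (x̄ - mu_0) = (0.6369, 0.7463),
  (x̄ - mu_0)^T · [...] = (3.1667)·(0.6369) + (4.1667)·(0.7463) = 5.1264.

Step 5 — scale by n: T² = 6 · 5.1264 = 30.7586.

T² ≈ 30.7586


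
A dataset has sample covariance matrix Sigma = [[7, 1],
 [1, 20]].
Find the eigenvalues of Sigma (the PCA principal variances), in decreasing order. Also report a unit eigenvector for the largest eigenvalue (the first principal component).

Step 1 — characteristic polynomial of 2×2 Sigma:
  det(Sigma - λI) = λ² - trace · λ + det = 0.
  trace = 7 + 20 = 27, det = 7·20 - (1)² = 139.
Step 2 — discriminant:
  Δ = trace² - 4·det = 729 - 556 = 173.
Step 3 — eigenvalues:
  λ = (trace ± √Δ)/2 = (27 ± 13.1529)/2,
  λ_1 = 20.0765,  λ_2 = 6.9235.

Step 4 — unit eigenvector for λ_1: solve (Sigma - λ_1 I)v = 0. First row:
  (7 - 20.0765)·v_x + (1)·v_y = 0, i.e. (-13.0765)·v_x + (1)·v_y = 0,
  so v ∝ (b, λ_1 - a) = (1, 13.0765) = u.
  ||u|| = √((1)² + (13.0765)²) = √(171.9942) ≈ 13.1147,
  v_1 = u/||u|| ≈ (0.0763, 0.9971) (||v_1|| = 1).

λ_1 = 20.0765,  λ_2 = 6.9235;  v_1 ≈ (0.0763, 0.9971)


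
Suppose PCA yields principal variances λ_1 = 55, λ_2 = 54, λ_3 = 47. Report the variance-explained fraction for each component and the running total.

Step 1 — total variance = trace(Sigma) = Σ λ_i = 55 + 54 + 47 = 156.

Step 2 — fraction explained by component i = λ_i / Σ λ:
  PC1: 55/156 = 0.3526
  PC2: 54/156 = 0.3462
  PC3: 47/156 = 0.3013

Step 3 — cumulative fraction after k components = (λ_1 + ... + λ_k) / Σ λ:
  k = 1: 55/156 = 0.3526
  k = 2: (55 + 54)/156 = 109/156 = 0.6987
  k = 3: (55 + 54 + 47)/156 = 156/156 = 1

Summary (fraction, with percent):

explained: PC1 0.3526 (35.26%), PC2 0.3462 (34.62%), PC3 0.3013 (30.13%);  cumulative: 0.3526, 0.6987, 1


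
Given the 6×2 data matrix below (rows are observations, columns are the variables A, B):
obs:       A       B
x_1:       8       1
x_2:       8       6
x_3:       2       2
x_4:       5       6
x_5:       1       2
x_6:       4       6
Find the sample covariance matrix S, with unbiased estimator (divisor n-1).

Step 1 — column means:
  mean(A) = (8 + 8 + 2 + 5 + 1 + 4) / 6 = 28/6 = 4.6667
  mean(B) = (1 + 6 + 2 + 6 + 2 + 6) / 6 = 23/6 = 3.8333

Step 2 — sample covariance S[i,j] = (1/(n-1)) · Σ_k (x_{k,i} - mean_i) · (x_{k,j} - mean_j), with n-1 = 5.
  S[A,A] = ((3.3333)·(3.3333) + (3.3333)·(3.3333) + (-2.6667)·(-2.6667) + (0.3333)·(0.3333) + (-3.6667)·(-3.6667) + (-0.6667)·(-0.6667)) / 5 = 43.3333/5 = 8.6667
  S[A,B] = ((3.3333)·(-2.8333) + (3.3333)·(2.1667) + (-2.6667)·(-1.8333) + (0.3333)·(2.1667) + (-3.6667)·(-1.8333) + (-0.6667)·(2.1667)) / 5 = 8.6667/5 = 1.7333
  S[B,B] = ((-2.8333)·(-2.8333) + (2.1667)·(2.1667) + (-1.8333)·(-1.8333) + (2.1667)·(2.1667) + (-1.8333)·(-1.8333) + (2.1667)·(2.1667)) / 5 = 28.8333/5 = 5.7667

S is symmetric (S[j,i] = S[i,j]). Assembling:

S = [[8.6667, 1.7333],
 [1.7333, 5.7667]]


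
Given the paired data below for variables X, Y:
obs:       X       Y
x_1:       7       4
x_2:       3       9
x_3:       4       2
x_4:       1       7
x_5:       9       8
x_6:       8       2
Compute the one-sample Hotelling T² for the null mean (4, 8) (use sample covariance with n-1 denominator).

Step 1 — sample mean vector:
  mean(X) = (7 + 3 + 4 + 1 + 9 + 8) / 6 = 32/6 = 5.3333
  mean(Y) = (4 + 9 + 2 + 7 + 8 + 2) / 6 = 32/6 = 5.3333
  x̄ = (5.3333, 5.3333),  deviation x̄ - mu_0 = (5.3333, 5.3333) - (4, 8) = (1.3333, -2.6667).

Step 2 — sample covariance matrix, S[i,j] = (1/(n-1)) · Σ_k (x_{k,i} - mean_i) · (x_{k,j} - mean_j), divisor n-1 = 5:
  S[X,X] = ((1.6667)·(1.6667) + (-2.3333)·(-2.3333) + (-1.3333)·(-1.3333) + (-4.3333)·(-4.3333) + (3.6667)·(3.6667) + (2.6667)·(2.6667)) / 5 = 49.3333/5 = 9.8667
  S[X,Y] = ((1.6667)·(-1.3333) + (-2.3333)·(3.6667) + (-1.3333)·(-3.3333) + (-4.3333)·(1.6667) + (3.6667)·(2.6667) + (2.6667)·(-3.3333)) / 5 = -12.6667/5 = -2.5333
  S[Y,Y] = ((-1.3333)·(-1.3333) + (3.6667)·(3.6667) + (-3.3333)·(-3.3333) + (1.6667)·(1.6667) + (2.6667)·(2.6667) + (-3.3333)·(-3.3333)) / 5 = 47.3333/5 = 9.4667
  S = [[9.8667, -2.5333],
 [-2.5333, 9.4667]].

Step 3 — invert S. det(S) = 9.8667·9.4667 - (-2.5333)² = 86.9867.
  S^{-1} = (1/det) · [[d, -b], [-b, a]] = [[0.1088, 0.0291],
 [0.0291, 0.1134]].

Step 4 — quadratic form (x̄ - mu_0)^T · S^{-1} · (x̄ - mu_0):
  S^{-1} · (x̄ - mu_0) = (0.0674, -0.2636),
  (x̄ - mu_0)^T · [...] = (1.3333)·(0.0674) + (-2.6667)·(-0.2636) = 0.793.

Step 5 — scale by n: T² = 6 · 0.793 = 4.7578.

T² ≈ 4.7578


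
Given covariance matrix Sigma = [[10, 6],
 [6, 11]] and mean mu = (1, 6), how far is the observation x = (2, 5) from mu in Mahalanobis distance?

Step 1 — centre the observation: (x - mu) = (1, -1).

Step 2 — invert Sigma. det(Sigma) = 10·11 - (6)² = 74.
  Sigma^{-1} = (1/det) · [[d, -b], [-b, a]] = [[0.1486, -0.0811],
 [-0.0811, 0.1351]].

Step 3 — form the quadratic (x - mu)^T · Sigma^{-1} · (x - mu):
  Sigma^{-1} · (x - mu) = (0.2297, -0.2162).
  (x - mu)^T · [Sigma^{-1} · (x - mu)] = (1)·(0.2297) + (-1)·(-0.2162) = 0.4459.

Step 4 — take square root: d = √(0.4459) ≈ 0.6678.

d(x, mu) = √(0.4459) ≈ 0.6678


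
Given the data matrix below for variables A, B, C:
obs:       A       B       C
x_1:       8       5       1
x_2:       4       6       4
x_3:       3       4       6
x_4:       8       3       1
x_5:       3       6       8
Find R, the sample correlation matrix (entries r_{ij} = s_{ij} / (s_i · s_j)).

Step 1 — column means:
  mean(A) = (8 + 4 + 3 + 8 + 3) / 5 = 26/5 = 5.2
  mean(B) = (5 + 6 + 4 + 3 + 6) / 5 = 24/5 = 4.8
  mean(C) = (1 + 4 + 6 + 1 + 8) / 5 = 20/5 = 4

Step 2 — sample variances and covariances s[i,j] = (1/(n-1)) · Σ_k (x_{k,i} - mean_i) · (x_{k,j} - mean_j), with n-1 = 4:
  s[A,A] = ((2.8)·(2.8) + (-1.2)·(-1.2) + (-2.2)·(-2.2) + (2.8)·(2.8) + (-2.2)·(-2.2)) / 4 = 26.8/4 = 6.7
  s[A,B] = ((2.8)·(0.2) + (-1.2)·(1.2) + (-2.2)·(-0.8) + (2.8)·(-1.8) + (-2.2)·(1.2)) / 4 = -6.8/4 = -1.7
  s[A,C] = ((2.8)·(-3) + (-1.2)·(0) + (-2.2)·(2) + (2.8)·(-3) + (-2.2)·(4)) / 4 = -30/4 = -7.5
  s[B,B] = ((0.2)·(0.2) + (1.2)·(1.2) + (-0.8)·(-0.8) + (-1.8)·(-1.8) + (1.2)·(1.2)) / 4 = 6.8/4 = 1.7
  s[B,C] = ((0.2)·(-3) + (1.2)·(0) + (-0.8)·(2) + (-1.8)·(-3) + (1.2)·(4)) / 4 = 8/4 = 2
  s[C,C] = ((-3)·(-3) + (0)·(0) + (2)·(2) + (-3)·(-3) + (4)·(4)) / 4 = 38/4 = 9.5
  Sample standard deviations s_i = √(s[i,i]):
  s(A) = √(6.7) = 2.5884
  s(B) = √(1.7) = 1.3038
  s(C) = √(9.5) = 3.0822

Step 3 — r_{ij} = s_{ij} / (s_i · s_j):
  r[A,A] = 1 (diagonal).
  r[A,B] = -1.7 / (2.5884 · 1.3038) = -1.7 / 3.3749 = -0.5037
  r[A,C] = -7.5 / (2.5884 · 3.0822) = -7.5 / 7.9781 = -0.9401
  r[B,B] = 1 (diagonal).
  r[B,C] = 2 / (1.3038 · 3.0822) = 2 / 4.0187 = 0.4977
  r[C,C] = 1 (diagonal).

R is symmetric with unit diagonal. Assembling:

R = [[1, -0.5037, -0.9401],
 [-0.5037, 1, 0.4977],
 [-0.9401, 0.4977, 1]]


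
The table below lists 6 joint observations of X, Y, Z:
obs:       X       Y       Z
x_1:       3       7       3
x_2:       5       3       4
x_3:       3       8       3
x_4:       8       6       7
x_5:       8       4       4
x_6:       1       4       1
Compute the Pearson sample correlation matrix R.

Step 1 — column means:
  mean(X) = (3 + 5 + 3 + 8 + 8 + 1) / 6 = 28/6 = 4.6667
  mean(Y) = (7 + 3 + 8 + 6 + 4 + 4) / 6 = 32/6 = 5.3333
  mean(Z) = (3 + 4 + 3 + 7 + 4 + 1) / 6 = 22/6 = 3.6667

Step 2 — sample variances and covariances s[i,j] = (1/(n-1)) · Σ_k (x_{k,i} - mean_i) · (x_{k,j} - mean_j), with n-1 = 5:
  s[X,X] = ((-1.6667)·(-1.6667) + (0.3333)·(0.3333) + (-1.6667)·(-1.6667) + (3.3333)·(3.3333) + (3.3333)·(3.3333) + (-3.6667)·(-3.6667)) / 5 = 41.3333/5 = 8.2667
  s[X,Y] = ((-1.6667)·(1.6667) + (0.3333)·(-2.3333) + (-1.6667)·(2.6667) + (3.3333)·(0.6667) + (3.3333)·(-1.3333) + (-3.6667)·(-1.3333)) / 5 = -5.3333/5 = -1.0667
  s[X,Z] = ((-1.6667)·(-0.6667) + (0.3333)·(0.3333) + (-1.6667)·(-0.6667) + (3.3333)·(3.3333) + (3.3333)·(0.3333) + (-3.6667)·(-2.6667)) / 5 = 24.3333/5 = 4.8667
  s[Y,Y] = ((1.6667)·(1.6667) + (-2.3333)·(-2.3333) + (2.6667)·(2.6667) + (0.6667)·(0.6667) + (-1.3333)·(-1.3333) + (-1.3333)·(-1.3333)) / 5 = 19.3333/5 = 3.8667
  s[Y,Z] = ((1.6667)·(-0.6667) + (-2.3333)·(0.3333) + (2.6667)·(-0.6667) + (0.6667)·(3.3333) + (-1.3333)·(0.3333) + (-1.3333)·(-2.6667)) / 5 = 1.6667/5 = 0.3333
  s[Z,Z] = ((-0.6667)·(-0.6667) + (0.3333)·(0.3333) + (-0.6667)·(-0.6667) + (3.3333)·(3.3333) + (0.3333)·(0.3333) + (-2.6667)·(-2.6667)) / 5 = 19.3333/5 = 3.8667
  Sample standard deviations s_i = √(s[i,i]):
  s(X) = √(8.2667) = 2.8752
  s(Y) = √(3.8667) = 1.9664
  s(Z) = √(3.8667) = 1.9664

Step 3 — r_{ij} = s_{ij} / (s_i · s_j):
  r[X,X] = 1 (diagonal).
  r[X,Y] = -1.0667 / (2.8752 · 1.9664) = -1.0667 / 5.6537 = -0.1887
  r[X,Z] = 4.8667 / (2.8752 · 1.9664) = 4.8667 / 5.6537 = 0.8608
  r[Y,Y] = 1 (diagonal).
  r[Y,Z] = 0.3333 / (1.9664 · 1.9664) = 0.3333 / 3.8667 = 0.0862
  r[Z,Z] = 1 (diagonal).

R is symmetric with unit diagonal. Assembling:

R = [[1, -0.1887, 0.8608],
 [-0.1887, 1, 0.0862],
 [0.8608, 0.0862, 1]]


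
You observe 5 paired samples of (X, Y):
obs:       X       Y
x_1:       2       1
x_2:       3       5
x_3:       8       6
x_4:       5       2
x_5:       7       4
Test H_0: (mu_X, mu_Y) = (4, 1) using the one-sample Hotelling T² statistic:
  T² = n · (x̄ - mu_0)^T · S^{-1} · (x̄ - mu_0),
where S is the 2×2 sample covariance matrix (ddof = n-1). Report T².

Step 1 — sample mean vector:
  mean(X) = (2 + 3 + 8 + 5 + 7) / 5 = 25/5 = 5
  mean(Y) = (1 + 5 + 6 + 2 + 4) / 5 = 18/5 = 3.6
  x̄ = (5, 3.6),  deviation x̄ - mu_0 = (5, 3.6) - (4, 1) = (1, 2.6).

Step 2 — sample covariance matrix, S[i,j] = (1/(n-1)) · Σ_k (x_{k,i} - mean_i) · (x_{k,j} - mean_j), divisor n-1 = 4:
  S[X,X] = ((-3)·(-3) + (-2)·(-2) + (3)·(3) + (0)·(0) + (2)·(2)) / 4 = 26/4 = 6.5
  S[X,Y] = ((-3)·(-2.6) + (-2)·(1.4) + (3)·(2.4) + (0)·(-1.6) + (2)·(0.4)) / 4 = 13/4 = 3.25
  S[Y,Y] = ((-2.6)·(-2.6) + (1.4)·(1.4) + (2.4)·(2.4) + (-1.6)·(-1.6) + (0.4)·(0.4)) / 4 = 17.2/4 = 4.3
  S = [[6.5, 3.25],
 [3.25, 4.3]].

Step 3 — invert S. det(S) = 6.5·4.3 - (3.25)² = 17.3875.
  S^{-1} = (1/det) · [[d, -b], [-b, a]] = [[0.2473, -0.1869],
 [-0.1869, 0.3738]].

Step 4 — quadratic form (x̄ - mu_0)^T · S^{-1} · (x̄ - mu_0):
  S^{-1} · (x̄ - mu_0) = (-0.2387, 0.785),
  (x̄ - mu_0)^T · [...] = (1)·(-0.2387) + (2.6)·(0.785) = 1.8024.

Step 5 — scale by n: T² = 5 · 1.8024 = 9.0122.

T² ≈ 9.0122


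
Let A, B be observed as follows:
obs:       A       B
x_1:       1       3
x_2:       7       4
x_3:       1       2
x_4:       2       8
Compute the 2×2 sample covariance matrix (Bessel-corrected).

Step 1 — column means:
  mean(A) = (1 + 7 + 1 + 2) / 4 = 11/4 = 2.75
  mean(B) = (3 + 4 + 2 + 8) / 4 = 17/4 = 4.25

Step 2 — sample covariance S[i,j] = (1/(n-1)) · Σ_k (x_{k,i} - mean_i) · (x_{k,j} - mean_j), with n-1 = 3.
  S[A,A] = ((-1.75)·(-1.75) + (4.25)·(4.25) + (-1.75)·(-1.75) + (-0.75)·(-0.75)) / 3 = 24.75/3 = 8.25
  S[A,B] = ((-1.75)·(-1.25) + (4.25)·(-0.25) + (-1.75)·(-2.25) + (-0.75)·(3.75)) / 3 = 2.25/3 = 0.75
  S[B,B] = ((-1.25)·(-1.25) + (-0.25)·(-0.25) + (-2.25)·(-2.25) + (3.75)·(3.75)) / 3 = 20.75/3 = 6.9167

S is symmetric (S[j,i] = S[i,j]). Assembling:

S = [[8.25, 0.75],
 [0.75, 6.9167]]


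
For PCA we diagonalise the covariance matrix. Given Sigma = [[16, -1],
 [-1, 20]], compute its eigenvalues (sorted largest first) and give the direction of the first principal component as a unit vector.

Step 1 — characteristic polynomial of 2×2 Sigma:
  det(Sigma - λI) = λ² - trace · λ + det = 0.
  trace = 16 + 20 = 36, det = 16·20 - (-1)² = 319.
Step 2 — discriminant:
  Δ = trace² - 4·det = 1296 - 1276 = 20.
Step 3 — eigenvalues:
  λ = (trace ± √Δ)/2 = (36 ± 4.4721)/2,
  λ_1 = 20.2361,  λ_2 = 15.7639.

Step 4 — unit eigenvector for λ_1: solve (Sigma - λ_1 I)v = 0. First row:
  (16 - 20.2361)·v_x + (-1)·v_y = 0, i.e. (-4.2361)·v_x + (-1)·v_y = 0,
  so v ∝ (b, λ_1 - a) = (-1, 4.2361); multiply by -1 so the first entry is positive: u = (1, -4.2361).
  ||u|| = √((1)² + (-4.2361)²) = √(18.9443) ≈ 4.3525,
  v_1 = u/||u|| ≈ (0.2298, -0.9732) (||v_1|| = 1).

λ_1 = 20.2361,  λ_2 = 15.7639;  v_1 ≈ (0.2298, -0.9732)


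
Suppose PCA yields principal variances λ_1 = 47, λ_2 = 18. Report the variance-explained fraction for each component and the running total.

Step 1 — total variance = trace(Sigma) = Σ λ_i = 47 + 18 = 65.

Step 2 — fraction explained by component i = λ_i / Σ λ:
  PC1: 47/65 = 0.7231
  PC2: 18/65 = 0.2769

Step 3 — cumulative fraction after k components = (λ_1 + ... + λ_k) / Σ λ:
  k = 1: 47/65 = 0.7231
  k = 2: (47 + 18)/65 = 65/65 = 1

Summary (fraction, with percent):

explained: PC1 0.7231 (72.31%), PC2 0.2769 (27.69%);  cumulative: 0.7231, 1


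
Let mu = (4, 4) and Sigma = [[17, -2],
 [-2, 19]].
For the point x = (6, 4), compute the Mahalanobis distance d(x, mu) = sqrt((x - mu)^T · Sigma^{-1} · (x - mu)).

Step 1 — centre the observation: (x - mu) = (2, 0).

Step 2 — invert Sigma. det(Sigma) = 17·19 - (-2)² = 319.
  Sigma^{-1} = (1/det) · [[d, -b], [-b, a]] = [[0.0596, 0.0063],
 [0.0063, 0.0533]].

Step 3 — form the quadratic (x - mu)^T · Sigma^{-1} · (x - mu):
  Sigma^{-1} · (x - mu) = (0.1191, 0.0125).
  (x - mu)^T · [Sigma^{-1} · (x - mu)] = (2)·(0.1191) + (0)·(0.0125) = 0.2382.

Step 4 — take square root: d = √(0.2382) ≈ 0.4881.

d(x, mu) = √(0.2382) ≈ 0.4881


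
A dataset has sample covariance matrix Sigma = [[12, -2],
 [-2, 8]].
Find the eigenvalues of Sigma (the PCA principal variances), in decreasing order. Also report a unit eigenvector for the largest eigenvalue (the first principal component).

Step 1 — characteristic polynomial of 2×2 Sigma:
  det(Sigma - λI) = λ² - trace · λ + det = 0.
  trace = 12 + 8 = 20, det = 12·8 - (-2)² = 92.
Step 2 — discriminant:
  Δ = trace² - 4·det = 400 - 368 = 32.
Step 3 — eigenvalues:
  λ = (trace ± √Δ)/2 = (20 ± 5.6569)/2,
  λ_1 = 12.8284,  λ_2 = 7.1716.

Step 4 — unit eigenvector for λ_1: solve (Sigma - λ_1 I)v = 0. First row:
  (12 - 12.8284)·v_x + (-2)·v_y = 0, i.e. (-0.8284)·v_x + (-2)·v_y = 0,
  so v ∝ (b, λ_1 - a) = (-2, 0.8284); multiply by -1 so the first entry is positive: u = (2, -0.8284).
  ||u|| = √((2)² + (-0.8284)²) = √(4.6863) ≈ 2.1648,
  v_1 = u/||u|| ≈ (0.9239, -0.3827) (||v_1|| = 1).

λ_1 = 12.8284,  λ_2 = 7.1716;  v_1 ≈ (0.9239, -0.3827)


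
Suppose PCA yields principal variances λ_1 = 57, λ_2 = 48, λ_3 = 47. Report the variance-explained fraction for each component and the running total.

Step 1 — total variance = trace(Sigma) = Σ λ_i = 57 + 48 + 47 = 152.

Step 2 — fraction explained by component i = λ_i / Σ λ:
  PC1: 57/152 = 0.375
  PC2: 48/152 = 0.3158
  PC3: 47/152 = 0.3092

Step 3 — cumulative fraction after k components = (λ_1 + ... + λ_k) / Σ λ:
  k = 1: 57/152 = 0.375
  k = 2: (57 + 48)/152 = 105/152 = 0.6908
  k = 3: (57 + 48 + 47)/152 = 152/152 = 1

Summary (fraction, with percent):

explained: PC1 0.375 (37.5%), PC2 0.3158 (31.58%), PC3 0.3092 (30.92%);  cumulative: 0.375, 0.6908, 1


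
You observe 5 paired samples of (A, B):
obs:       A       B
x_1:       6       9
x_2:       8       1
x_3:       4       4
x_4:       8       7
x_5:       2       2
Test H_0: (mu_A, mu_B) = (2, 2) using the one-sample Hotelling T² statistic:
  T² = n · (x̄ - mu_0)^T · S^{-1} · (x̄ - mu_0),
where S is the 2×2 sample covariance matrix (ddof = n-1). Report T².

Step 1 — sample mean vector:
  mean(A) = (6 + 8 + 4 + 8 + 2) / 5 = 28/5 = 5.6
  mean(B) = (9 + 1 + 4 + 7 + 2) / 5 = 23/5 = 4.6
  x̄ = (5.6, 4.6),  deviation x̄ - mu_0 = (5.6, 4.6) - (2, 2) = (3.6, 2.6).

Step 2 — sample covariance matrix, S[i,j] = (1/(n-1)) · Σ_k (x_{k,i} - mean_i) · (x_{k,j} - mean_j), divisor n-1 = 4:
  S[A,A] = ((0.4)·(0.4) + (2.4)·(2.4) + (-1.6)·(-1.6) + (2.4)·(2.4) + (-3.6)·(-3.6)) / 4 = 27.2/4 = 6.8
  S[A,B] = ((0.4)·(4.4) + (2.4)·(-3.6) + (-1.6)·(-0.6) + (2.4)·(2.4) + (-3.6)·(-2.6)) / 4 = 9.2/4 = 2.3
  S[B,B] = ((4.4)·(4.4) + (-3.6)·(-3.6) + (-0.6)·(-0.6) + (2.4)·(2.4) + (-2.6)·(-2.6)) / 4 = 45.2/4 = 11.3
  S = [[6.8, 2.3],
 [2.3, 11.3]].

Step 3 — invert S. det(S) = 6.8·11.3 - (2.3)² = 71.55.
  S^{-1} = (1/det) · [[d, -b], [-b, a]] = [[0.1579, -0.0321],
 [-0.0321, 0.095]].

Step 4 — quadratic form (x̄ - mu_0)^T · S^{-1} · (x̄ - mu_0):
  S^{-1} · (x̄ - mu_0) = (0.485, 0.1314),
  (x̄ - mu_0)^T · [...] = (3.6)·(0.485) + (2.6)·(0.1314) = 2.0875.

Step 5 — scale by n: T² = 5 · 2.0875 = 10.4375.

T² ≈ 10.4375


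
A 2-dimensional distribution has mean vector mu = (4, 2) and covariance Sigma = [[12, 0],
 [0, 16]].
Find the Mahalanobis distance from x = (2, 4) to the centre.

Step 1 — centre the observation: (x - mu) = (-2, 2).

Step 2 — invert Sigma. det(Sigma) = 12·16 - (0)² = 192.
  Sigma^{-1} = (1/det) · [[d, -b], [-b, a]] = [[0.0833, 0],
 [0, 0.0625]].

Step 3 — form the quadratic (x - mu)^T · Sigma^{-1} · (x - mu):
  Sigma^{-1} · (x - mu) = (-0.1667, 0.125).
  (x - mu)^T · [Sigma^{-1} · (x - mu)] = (-2)·(-0.1667) + (2)·(0.125) = 0.5833.

Step 4 — take square root: d = √(0.5833) ≈ 0.7638.

d(x, mu) = √(0.5833) ≈ 0.7638


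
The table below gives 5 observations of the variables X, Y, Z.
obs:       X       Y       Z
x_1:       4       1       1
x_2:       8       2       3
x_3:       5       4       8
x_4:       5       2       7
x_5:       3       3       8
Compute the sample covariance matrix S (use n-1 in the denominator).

Step 1 — column means:
  mean(X) = (4 + 8 + 5 + 5 + 3) / 5 = 25/5 = 5
  mean(Y) = (1 + 2 + 4 + 2 + 3) / 5 = 12/5 = 2.4
  mean(Z) = (1 + 3 + 8 + 7 + 8) / 5 = 27/5 = 5.4

Step 2 — sample covariance S[i,j] = (1/(n-1)) · Σ_k (x_{k,i} - mean_i) · (x_{k,j} - mean_j), with n-1 = 4.
  S[X,X] = ((-1)·(-1) + (3)·(3) + (0)·(0) + (0)·(0) + (-2)·(-2)) / 4 = 14/4 = 3.5
  S[X,Y] = ((-1)·(-1.4) + (3)·(-0.4) + (0)·(1.6) + (0)·(-0.4) + (-2)·(0.6)) / 4 = -1/4 = -0.25
  S[X,Z] = ((-1)·(-4.4) + (3)·(-2.4) + (0)·(2.6) + (0)·(1.6) + (-2)·(2.6)) / 4 = -8/4 = -2
  S[Y,Y] = ((-1.4)·(-1.4) + (-0.4)·(-0.4) + (1.6)·(1.6) + (-0.4)·(-0.4) + (0.6)·(0.6)) / 4 = 5.2/4 = 1.3
  S[Y,Z] = ((-1.4)·(-4.4) + (-0.4)·(-2.4) + (1.6)·(2.6) + (-0.4)·(1.6) + (0.6)·(2.6)) / 4 = 12.2/4 = 3.05
  S[Z,Z] = ((-4.4)·(-4.4) + (-2.4)·(-2.4) + (2.6)·(2.6) + (1.6)·(1.6) + (2.6)·(2.6)) / 4 = 41.2/4 = 10.3

S is symmetric (S[j,i] = S[i,j]). Assembling:

S = [[3.5, -0.25, -2],
 [-0.25, 1.3, 3.05],
 [-2, 3.05, 10.3]]


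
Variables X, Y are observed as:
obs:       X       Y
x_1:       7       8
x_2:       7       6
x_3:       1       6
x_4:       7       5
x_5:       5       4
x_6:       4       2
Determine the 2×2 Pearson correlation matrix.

Step 1 — column means:
  mean(X) = (7 + 7 + 1 + 7 + 5 + 4) / 6 = 31/6 = 5.1667
  mean(Y) = (8 + 6 + 6 + 5 + 4 + 2) / 6 = 31/6 = 5.1667

Step 2 — sample variances and covariances s[i,j] = (1/(n-1)) · Σ_k (x_{k,i} - mean_i) · (x_{k,j} - mean_j), with n-1 = 5:
  s[X,X] = ((1.8333)·(1.8333) + (1.8333)·(1.8333) + (-4.1667)·(-4.1667) + (1.8333)·(1.8333) + (-0.1667)·(-0.1667) + (-1.1667)·(-1.1667)) / 5 = 28.8333/5 = 5.7667
  s[X,Y] = ((1.8333)·(2.8333) + (1.8333)·(0.8333) + (-4.1667)·(0.8333) + (1.8333)·(-0.1667) + (-0.1667)·(-1.1667) + (-1.1667)·(-3.1667)) / 5 = 6.8333/5 = 1.3667
  s[Y,Y] = ((2.8333)·(2.8333) + (0.8333)·(0.8333) + (0.8333)·(0.8333) + (-0.1667)·(-0.1667) + (-1.1667)·(-1.1667) + (-3.1667)·(-3.1667)) / 5 = 20.8333/5 = 4.1667
  Sample standard deviations s_i = √(s[i,i]):
  s(X) = √(5.7667) = 2.4014
  s(Y) = √(4.1667) = 2.0412

Step 3 — r_{ij} = s_{ij} / (s_i · s_j):
  r[X,X] = 1 (diagonal).
  r[X,Y] = 1.3667 / (2.4014 · 2.0412) = 1.3667 / 4.9018 = 0.2788
  r[Y,Y] = 1 (diagonal).

R is symmetric with unit diagonal. Assembling:

R = [[1, 0.2788],
 [0.2788, 1]]


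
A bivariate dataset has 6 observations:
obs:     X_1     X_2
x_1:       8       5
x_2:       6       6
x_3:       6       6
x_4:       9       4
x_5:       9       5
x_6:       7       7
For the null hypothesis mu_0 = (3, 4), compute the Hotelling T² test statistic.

Step 1 — sample mean vector:
  mean(X_1) = (8 + 6 + 6 + 9 + 9 + 7) / 6 = 45/6 = 7.5
  mean(X_2) = (5 + 6 + 6 + 4 + 5 + 7) / 6 = 33/6 = 5.5
  x̄ = (7.5, 5.5),  deviation x̄ - mu_0 = (7.5, 5.5) - (3, 4) = (4.5, 1.5).

Step 2 — sample covariance matrix, S[i,j] = (1/(n-1)) · Σ_k (x_{k,i} - mean_i) · (x_{k,j} - mean_j), divisor n-1 = 5:
  S[X_1,X_1] = ((0.5)·(0.5) + (-1.5)·(-1.5) + (-1.5)·(-1.5) + (1.5)·(1.5) + (1.5)·(1.5) + (-0.5)·(-0.5)) / 5 = 9.5/5 = 1.9
  S[X_1,X_2] = ((0.5)·(-0.5) + (-1.5)·(0.5) + (-1.5)·(0.5) + (1.5)·(-1.5) + (1.5)·(-0.5) + (-0.5)·(1.5)) / 5 = -5.5/5 = -1.1
  S[X_2,X_2] = ((-0.5)·(-0.5) + (0.5)·(0.5) + (0.5)·(0.5) + (-1.5)·(-1.5) + (-0.5)·(-0.5) + (1.5)·(1.5)) / 5 = 5.5/5 = 1.1
  S = [[1.9, -1.1],
 [-1.1, 1.1]].

Step 3 — invert S. det(S) = 1.9·1.1 - (-1.1)² = 0.88.
  S^{-1} = (1/det) · [[d, -b], [-b, a]] = [[1.25, 1.25],
 [1.25, 2.1591]].

Step 4 — quadratic form (x̄ - mu_0)^T · S^{-1} · (x̄ - mu_0):
  S^{-1} · (x̄ - mu_0) = (7.5, 8.8636),
  (x̄ - mu_0)^T · [...] = (4.5)·(7.5) + (1.5)·(8.8636) = 47.0455.

Step 5 — scale by n: T² = 6 · 47.0455 = 282.2727.

T² ≈ 282.2727


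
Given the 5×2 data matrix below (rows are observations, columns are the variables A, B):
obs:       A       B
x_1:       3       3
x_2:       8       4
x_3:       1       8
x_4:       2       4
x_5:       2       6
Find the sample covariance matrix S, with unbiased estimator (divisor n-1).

Step 1 — column means:
  mean(A) = (3 + 8 + 1 + 2 + 2) / 5 = 16/5 = 3.2
  mean(B) = (3 + 4 + 8 + 4 + 6) / 5 = 25/5 = 5

Step 2 — sample covariance S[i,j] = (1/(n-1)) · Σ_k (x_{k,i} - mean_i) · (x_{k,j} - mean_j), with n-1 = 4.
  S[A,A] = ((-0.2)·(-0.2) + (4.8)·(4.8) + (-2.2)·(-2.2) + (-1.2)·(-1.2) + (-1.2)·(-1.2)) / 4 = 30.8/4 = 7.7
  S[A,B] = ((-0.2)·(-2) + (4.8)·(-1) + (-2.2)·(3) + (-1.2)·(-1) + (-1.2)·(1)) / 4 = -11/4 = -2.75
  S[B,B] = ((-2)·(-2) + (-1)·(-1) + (3)·(3) + (-1)·(-1) + (1)·(1)) / 4 = 16/4 = 4

S is symmetric (S[j,i] = S[i,j]). Assembling:

S = [[7.7, -2.75],
 [-2.75, 4]]


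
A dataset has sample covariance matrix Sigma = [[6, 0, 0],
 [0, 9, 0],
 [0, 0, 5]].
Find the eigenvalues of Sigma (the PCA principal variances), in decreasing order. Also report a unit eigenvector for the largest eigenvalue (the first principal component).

Step 1 — characteristic polynomial p(λ) = det(λI - Sigma) = λ³ - tr·λ² + c_1·λ - det, where tr = trace, c_1 = sum of the principal 2×2 minors, det = det(Sigma):
  tr = 6 + 9 + 5 = 20,
  c_1 = (6·9 - (0)²) + (6·5 - (0)²) + (9·5 - (0)²) = 54 + 30 + 45 = 129,
  det = 6·(9·5 - (0)²) - (0)·((0)·5 - (0)·(0)) + (0)·((0)·(0) - 9·(0)) = 6·(45) - (0)·(0) + (0)·(0) = 270.
  So p(λ) = λ³ - 20λ² + 129λ - 270.
Step 2 — look for an integer root (rational root theorem: any rational root is an integer divisor of 270). Testing λ = 5:
  p(5) = 125 - 500 + 645 - 270 = 0  ✓
  Dividing out (λ - 5): p(λ) = (λ - 5)(λ² - 15λ + 54).
Step 3 — remaining eigenvalues from the quadratic λ² - 15λ + 54 = 0:
  Δ = 15² - 4·54 = 225 - 216 = 9,  λ = (15 ± √9)/2 = (15 ± 3)/2 = 9 or 6.
  Sorted: λ_1 = 9,  λ_2 = 6,  λ_3 = 5  (check: sum = 20 = tr ✓).

Step 4 — unit eigenvector for λ_1 = 9: v spans the null space of (Sigma - λ_1 I), whose rows are
  r_1 = (-3, 0, 0),  r_2 = (0, 0, 0),  r_3 = (0, 0, -4).
  v is orthogonal to every row, so take v ∝ r_1 × r_3 = ((0)·(-4) - (0)·(0), (0)·(0) - (-3)·(-4), (-3)·(0) - (0)·(0)) = (0, -12, 0).
  Rescale (divide by 12; multiply by -1 so the first nonzero entry is positive): u = (0, 1, 0).
  ||u|| = √((0)² + (1)² + (0)²) = √(1) = 1,  v_1 = u/||u|| ≈ (0, 1, 0) (||v_1|| = 1).

λ_1 = 9,  λ_2 = 6,  λ_3 = 5;  v_1 ≈ (0, 1, 0)


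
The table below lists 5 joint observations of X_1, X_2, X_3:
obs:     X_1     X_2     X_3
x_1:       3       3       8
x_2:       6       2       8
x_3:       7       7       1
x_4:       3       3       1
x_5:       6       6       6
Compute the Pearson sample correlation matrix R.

Step 1 — column means:
  mean(X_1) = (3 + 6 + 7 + 3 + 6) / 5 = 25/5 = 5
  mean(X_2) = (3 + 2 + 7 + 3 + 6) / 5 = 21/5 = 4.2
  mean(X_3) = (8 + 8 + 1 + 1 + 6) / 5 = 24/5 = 4.8

Step 2 — sample variances and covariances s[i,j] = (1/(n-1)) · Σ_k (x_{k,i} - mean_i) · (x_{k,j} - mean_j), with n-1 = 4:
  s[X_1,X_1] = ((-2)·(-2) + (1)·(1) + (2)·(2) + (-2)·(-2) + (1)·(1)) / 4 = 14/4 = 3.5
  s[X_1,X_2] = ((-2)·(-1.2) + (1)·(-2.2) + (2)·(2.8) + (-2)·(-1.2) + (1)·(1.8)) / 4 = 10/4 = 2.5
  s[X_1,X_3] = ((-2)·(3.2) + (1)·(3.2) + (2)·(-3.8) + (-2)·(-3.8) + (1)·(1.2)) / 4 = -2/4 = -0.5
  s[X_2,X_2] = ((-1.2)·(-1.2) + (-2.2)·(-2.2) + (2.8)·(2.8) + (-1.2)·(-1.2) + (1.8)·(1.8)) / 4 = 18.8/4 = 4.7
  s[X_2,X_3] = ((-1.2)·(3.2) + (-2.2)·(3.2) + (2.8)·(-3.8) + (-1.2)·(-3.8) + (1.8)·(1.2)) / 4 = -14.8/4 = -3.7
  s[X_3,X_3] = ((3.2)·(3.2) + (3.2)·(3.2) + (-3.8)·(-3.8) + (-3.8)·(-3.8) + (1.2)·(1.2)) / 4 = 50.8/4 = 12.7
  Sample standard deviations s_i = √(s[i,i]):
  s(X_1) = √(3.5) = 1.8708
  s(X_2) = √(4.7) = 2.1679
  s(X_3) = √(12.7) = 3.5637

Step 3 — r_{ij} = s_{ij} / (s_i · s_j):
  r[X_1,X_1] = 1 (diagonal).
  r[X_1,X_2] = 2.5 / (1.8708 · 2.1679) = 2.5 / 4.0559 = 0.6164
  r[X_1,X_3] = -0.5 / (1.8708 · 3.5637) = -0.5 / 6.6671 = -0.075
  r[X_2,X_2] = 1 (diagonal).
  r[X_2,X_3] = -3.7 / (2.1679 · 3.5637) = -3.7 / 7.7259 = -0.4789
  r[X_3,X_3] = 1 (diagonal).

R is symmetric with unit diagonal. Assembling:

R = [[1, 0.6164, -0.075],
 [0.6164, 1, -0.4789],
 [-0.075, -0.4789, 1]]


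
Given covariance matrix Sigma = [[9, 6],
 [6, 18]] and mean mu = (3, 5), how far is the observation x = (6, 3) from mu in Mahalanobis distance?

Step 1 — centre the observation: (x - mu) = (3, -2).

Step 2 — invert Sigma. det(Sigma) = 9·18 - (6)² = 126.
  Sigma^{-1} = (1/det) · [[d, -b], [-b, a]] = [[0.1429, -0.0476],
 [-0.0476, 0.0714]].

Step 3 — form the quadratic (x - mu)^T · Sigma^{-1} · (x - mu):
  Sigma^{-1} · (x - mu) = (0.5238, -0.2857).
  (x - mu)^T · [Sigma^{-1} · (x - mu)] = (3)·(0.5238) + (-2)·(-0.2857) = 2.1429.

Step 4 — take square root: d = √(2.1429) ≈ 1.4639.

d(x, mu) = √(2.1429) ≈ 1.4639


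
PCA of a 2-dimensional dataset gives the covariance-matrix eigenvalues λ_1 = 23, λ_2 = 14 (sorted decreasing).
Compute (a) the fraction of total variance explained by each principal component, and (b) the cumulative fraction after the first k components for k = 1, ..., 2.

Step 1 — total variance = trace(Sigma) = Σ λ_i = 23 + 14 = 37.

Step 2 — fraction explained by component i = λ_i / Σ λ:
  PC1: 23/37 = 0.6216
  PC2: 14/37 = 0.3784

Step 3 — cumulative fraction after k components = (λ_1 + ... + λ_k) / Σ λ:
  k = 1: 23/37 = 0.6216
  k = 2: (23 + 14)/37 = 37/37 = 1

Summary (fraction, with percent):

explained: PC1 0.6216 (62.16%), PC2 0.3784 (37.84%);  cumulative: 0.6216, 1


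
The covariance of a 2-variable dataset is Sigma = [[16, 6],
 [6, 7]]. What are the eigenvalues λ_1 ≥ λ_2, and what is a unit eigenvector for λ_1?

Step 1 — characteristic polynomial of 2×2 Sigma:
  det(Sigma - λI) = λ² - trace · λ + det = 0.
  trace = 16 + 7 = 23, det = 16·7 - (6)² = 76.
Step 2 — discriminant:
  Δ = trace² - 4·det = 529 - 304 = 225.
Step 3 — eigenvalues:
  λ = (trace ± √Δ)/2 = (23 ± 15)/2,
  λ_1 = 19,  λ_2 = 4.

Step 4 — unit eigenvector for λ_1: solve (Sigma - λ_1 I)v = 0. First row:
  (16 - 19)·v_x + (6)·v_y = 0, i.e. (-3)·v_x + (6)·v_y = 0,
  so v ∝ (b, λ_1 - a) = (6, 3) = u.
  ||u|| = √((6)² + (3)²) = √(45) ≈ 6.7082,
  v_1 = u/||u|| ≈ (0.8944, 0.4472) (||v_1|| = 1).

λ_1 = 19,  λ_2 = 4;  v_1 ≈ (0.8944, 0.4472)


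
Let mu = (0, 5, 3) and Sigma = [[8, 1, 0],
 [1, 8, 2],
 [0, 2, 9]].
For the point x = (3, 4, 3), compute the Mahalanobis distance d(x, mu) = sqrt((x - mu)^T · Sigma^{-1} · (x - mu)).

Step 1 — centre the observation: (x - mu) = (3, -1, 0).

Step 2 — invert Sigma (cofactor / det for 3×3, or solve directly):
  Sigma^{-1} = [[0.1271, -0.0168, 0.0037],
 [-0.0168, 0.1346, -0.0299],
 [0.0037, -0.0299, 0.1178]].

Step 3 — form the quadratic (x - mu)^T · Sigma^{-1} · (x - mu):
  Sigma^{-1} · (x - mu) = (0.3981, -0.185, 0.0411).
  (x - mu)^T · [Sigma^{-1} · (x - mu)] = (3)·(0.3981) + (-1)·(-0.185) + (0)·(0.0411) = 1.3794.

Step 4 — take square root: d = √(1.3794) ≈ 1.1745.

d(x, mu) = √(1.3794) ≈ 1.1745


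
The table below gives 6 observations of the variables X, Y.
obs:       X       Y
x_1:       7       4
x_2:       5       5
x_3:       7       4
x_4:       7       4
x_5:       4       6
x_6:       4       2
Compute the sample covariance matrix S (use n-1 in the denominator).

Step 1 — column means:
  mean(X) = (7 + 5 + 7 + 7 + 4 + 4) / 6 = 34/6 = 5.6667
  mean(Y) = (4 + 5 + 4 + 4 + 6 + 2) / 6 = 25/6 = 4.1667

Step 2 — sample covariance S[i,j] = (1/(n-1)) · Σ_k (x_{k,i} - mean_i) · (x_{k,j} - mean_j), with n-1 = 5.
  S[X,X] = ((1.3333)·(1.3333) + (-0.6667)·(-0.6667) + (1.3333)·(1.3333) + (1.3333)·(1.3333) + (-1.6667)·(-1.6667) + (-1.6667)·(-1.6667)) / 5 = 11.3333/5 = 2.2667
  S[X,Y] = ((1.3333)·(-0.1667) + (-0.6667)·(0.8333) + (1.3333)·(-0.1667) + (1.3333)·(-0.1667) + (-1.6667)·(1.8333) + (-1.6667)·(-2.1667)) / 5 = -0.6667/5 = -0.1333
  S[Y,Y] = ((-0.1667)·(-0.1667) + (0.8333)·(0.8333) + (-0.1667)·(-0.1667) + (-0.1667)·(-0.1667) + (1.8333)·(1.8333) + (-2.1667)·(-2.1667)) / 5 = 8.8333/5 = 1.7667

S is symmetric (S[j,i] = S[i,j]). Assembling:

S = [[2.2667, -0.1333],
 [-0.1333, 1.7667]]


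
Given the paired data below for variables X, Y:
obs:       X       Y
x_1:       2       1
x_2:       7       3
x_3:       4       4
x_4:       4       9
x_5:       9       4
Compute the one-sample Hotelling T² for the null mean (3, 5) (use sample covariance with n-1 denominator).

Step 1 — sample mean vector:
  mean(X) = (2 + 7 + 4 + 4 + 9) / 5 = 26/5 = 5.2
  mean(Y) = (1 + 3 + 4 + 9 + 4) / 5 = 21/5 = 4.2
  x̄ = (5.2, 4.2),  deviation x̄ - mu_0 = (5.2, 4.2) - (3, 5) = (2.2, -0.8).

Step 2 — sample covariance matrix, S[i,j] = (1/(n-1)) · Σ_k (x_{k,i} - mean_i) · (x_{k,j} - mean_j), divisor n-1 = 4:
  S[X,X] = ((-3.2)·(-3.2) + (1.8)·(1.8) + (-1.2)·(-1.2) + (-1.2)·(-1.2) + (3.8)·(3.8)) / 4 = 30.8/4 = 7.7
  S[X,Y] = ((-3.2)·(-3.2) + (1.8)·(-1.2) + (-1.2)·(-0.2) + (-1.2)·(4.8) + (3.8)·(-0.2)) / 4 = 1.8/4 = 0.45
  S[Y,Y] = ((-3.2)·(-3.2) + (-1.2)·(-1.2) + (-0.2)·(-0.2) + (4.8)·(4.8) + (-0.2)·(-0.2)) / 4 = 34.8/4 = 8.7
  S = [[7.7, 0.45],
 [0.45, 8.7]].

Step 3 — invert S. det(S) = 7.7·8.7 - (0.45)² = 66.7875.
  S^{-1} = (1/det) · [[d, -b], [-b, a]] = [[0.1303, -0.0067],
 [-0.0067, 0.1153]].

Step 4 — quadratic form (x̄ - mu_0)^T · S^{-1} · (x̄ - mu_0):
  S^{-1} · (x̄ - mu_0) = (0.292, -0.1071),
  (x̄ - mu_0)^T · [...] = (2.2)·(0.292) + (-0.8)·(-0.1071) = 0.728.

Step 5 — scale by n: T² = 5 · 0.728 = 3.6399.

T² ≈ 3.6399


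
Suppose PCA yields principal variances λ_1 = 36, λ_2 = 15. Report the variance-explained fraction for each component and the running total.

Step 1 — total variance = trace(Sigma) = Σ λ_i = 36 + 15 = 51.

Step 2 — fraction explained by component i = λ_i / Σ λ:
  PC1: 36/51 = 0.7059
  PC2: 15/51 = 0.2941

Step 3 — cumulative fraction after k components = (λ_1 + ... + λ_k) / Σ λ:
  k = 1: 36/51 = 0.7059
  k = 2: (36 + 15)/51 = 51/51 = 1

Summary (fraction, with percent):

explained: PC1 0.7059 (70.59%), PC2 0.2941 (29.41%);  cumulative: 0.7059, 1


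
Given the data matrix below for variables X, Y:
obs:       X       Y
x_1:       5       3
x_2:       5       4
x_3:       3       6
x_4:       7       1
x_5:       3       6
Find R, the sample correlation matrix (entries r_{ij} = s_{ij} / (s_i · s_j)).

Step 1 — column means:
  mean(X) = (5 + 5 + 3 + 7 + 3) / 5 = 23/5 = 4.6
  mean(Y) = (3 + 4 + 6 + 1 + 6) / 5 = 20/5 = 4

Step 2 — sample variances and covariances s[i,j] = (1/(n-1)) · Σ_k (x_{k,i} - mean_i) · (x_{k,j} - mean_j), with n-1 = 4:
  s[X,X] = ((0.4)·(0.4) + (0.4)·(0.4) + (-1.6)·(-1.6) + (2.4)·(2.4) + (-1.6)·(-1.6)) / 4 = 11.2/4 = 2.8
  s[X,Y] = ((0.4)·(-1) + (0.4)·(0) + (-1.6)·(2) + (2.4)·(-3) + (-1.6)·(2)) / 4 = -14/4 = -3.5
  s[Y,Y] = ((-1)·(-1) + (0)·(0) + (2)·(2) + (-3)·(-3) + (2)·(2)) / 4 = 18/4 = 4.5
  Sample standard deviations s_i = √(s[i,i]):
  s(X) = √(2.8) = 1.6733
  s(Y) = √(4.5) = 2.1213

Step 3 — r_{ij} = s_{ij} / (s_i · s_j):
  r[X,X] = 1 (diagonal).
  r[X,Y] = -3.5 / (1.6733 · 2.1213) = -3.5 / 3.5496 = -0.986
  r[Y,Y] = 1 (diagonal).

R is symmetric with unit diagonal. Assembling:

R = [[1, -0.986],
 [-0.986, 1]]


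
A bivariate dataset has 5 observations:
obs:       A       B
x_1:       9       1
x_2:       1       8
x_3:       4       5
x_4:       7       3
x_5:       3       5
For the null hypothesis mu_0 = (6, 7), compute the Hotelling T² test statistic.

Step 1 — sample mean vector:
  mean(A) = (9 + 1 + 4 + 7 + 3) / 5 = 24/5 = 4.8
  mean(B) = (1 + 8 + 5 + 3 + 5) / 5 = 22/5 = 4.4
  x̄ = (4.8, 4.4),  deviation x̄ - mu_0 = (4.8, 4.4) - (6, 7) = (-1.2, -2.6).

Step 2 — sample covariance matrix, S[i,j] = (1/(n-1)) · Σ_k (x_{k,i} - mean_i) · (x_{k,j} - mean_j), divisor n-1 = 4:
  S[A,A] = ((4.2)·(4.2) + (-3.8)·(-3.8) + (-0.8)·(-0.8) + (2.2)·(2.2) + (-1.8)·(-1.8)) / 4 = 40.8/4 = 10.2
  S[A,B] = ((4.2)·(-3.4) + (-3.8)·(3.6) + (-0.8)·(0.6) + (2.2)·(-1.4) + (-1.8)·(0.6)) / 4 = -32.6/4 = -8.15
  S[B,B] = ((-3.4)·(-3.4) + (3.6)·(3.6) + (0.6)·(0.6) + (-1.4)·(-1.4) + (0.6)·(0.6)) / 4 = 27.2/4 = 6.8
  S = [[10.2, -8.15],
 [-8.15, 6.8]].

Step 3 — invert S. det(S) = 10.2·6.8 - (-8.15)² = 2.9375.
  S^{-1} = (1/det) · [[d, -b], [-b, a]] = [[2.3149, 2.7745],
 [2.7745, 3.4723]].

Step 4 — quadratic form (x̄ - mu_0)^T · S^{-1} · (x̄ - mu_0):
  S^{-1} · (x̄ - mu_0) = (-9.9915, -12.3574),
  (x̄ - mu_0)^T · [...] = (-1.2)·(-9.9915) + (-2.6)·(-12.3574) = 44.1191.

Step 5 — scale by n: T² = 5 · 44.1191 = 220.5957.

T² ≈ 220.5957
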